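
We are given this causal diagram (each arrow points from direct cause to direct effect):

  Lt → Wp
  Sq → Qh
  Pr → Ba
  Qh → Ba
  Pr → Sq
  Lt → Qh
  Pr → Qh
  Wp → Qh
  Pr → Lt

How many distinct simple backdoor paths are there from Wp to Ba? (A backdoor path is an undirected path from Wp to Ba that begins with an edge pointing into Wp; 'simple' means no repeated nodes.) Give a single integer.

6

A backdoor path from Wp to Ba is any simple undirected path whose first edge points into Wp (i.e. leaves Wp via a parent).
Parents of Wp: {Lt}.
Enumerating:
  P1: Wp <- Lt <- Pr -> Sq -> Qh -> Ba
  P2: Wp <- Lt <- Pr -> Qh -> Ba
  P3: Wp <- Lt <- Pr -> Ba
  P4: Wp <- Lt -> Qh <- Pr -> Ba
  P5: Wp <- Lt -> Qh <- Sq <- Pr -> Ba
  P6: Wp <- Lt -> Qh -> Ba
That exhausts the simple backdoor paths. Count: 6.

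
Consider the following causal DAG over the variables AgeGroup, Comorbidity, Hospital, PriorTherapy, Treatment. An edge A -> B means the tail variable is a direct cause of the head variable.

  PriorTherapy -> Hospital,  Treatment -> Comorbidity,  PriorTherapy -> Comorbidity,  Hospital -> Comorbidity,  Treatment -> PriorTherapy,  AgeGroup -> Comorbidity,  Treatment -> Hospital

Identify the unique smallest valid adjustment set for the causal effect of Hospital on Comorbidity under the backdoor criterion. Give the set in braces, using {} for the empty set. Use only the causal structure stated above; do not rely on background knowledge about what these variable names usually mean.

Variables eligible for adjustment (non-descendants of Hospital, excluding Hospital and Comorbidity): {AgeGroup, PriorTherapy, Treatment}.
Backdoor paths from Hospital to Comorbidity:
  P1: Hospital <- Treatment -> PriorTherapy -> Comorbidity
  P2: Hospital <- Treatment -> Comorbidity
  P3: Hospital <- PriorTherapy <- Treatment -> Comorbidity
  P4: Hospital <- PriorTherapy -> Comorbidity
The empty set is not sufficient: P1 (Hospital <- Treatment -> PriorTherapy -> Comorbidity) has no collider blocking it and no conditioned non-collider, so it is open.
Try {PriorTherapy, Treatment}:
  P1: blocked at fork node Treatment ∈ conditioning set.
  P2: blocked at fork node Treatment ∈ conditioning set.
  P3: blocked at chain node PriorTherapy ∈ conditioning set.
  P4: blocked at fork node PriorTherapy ∈ conditioning set.
{PriorTherapy, Treatment} contains no descendant of Hospital and blocks every backdoor path.
Every element of {PriorTherapy, Treatment} is needed (dropping PriorTherapy leaves P4 open; dropping Treatment leaves P2 open), so no proper subset is valid.
Among all size-2 subsets of the eligible variables, only {PriorTherapy, Treatment} blocks every backdoor path, so it is the unique smallest valid adjustment set.

{PriorTherapy, Treatment}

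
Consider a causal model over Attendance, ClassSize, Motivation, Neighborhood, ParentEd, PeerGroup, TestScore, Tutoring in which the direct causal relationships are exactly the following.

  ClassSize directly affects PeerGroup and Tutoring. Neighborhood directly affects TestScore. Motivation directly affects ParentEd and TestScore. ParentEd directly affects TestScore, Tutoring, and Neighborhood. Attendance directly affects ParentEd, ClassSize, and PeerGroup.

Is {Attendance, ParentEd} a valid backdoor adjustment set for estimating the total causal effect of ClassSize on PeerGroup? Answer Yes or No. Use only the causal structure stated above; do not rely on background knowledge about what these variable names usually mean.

Backdoor paths from ClassSize to PeerGroup (paths whose first edge points into ClassSize):
  P1: ClassSize <- Attendance -> PeerGroup
Condition 1 (no descendant of ClassSize in the set): holds — descendants of ClassSize are {PeerGroup, Tutoring}; none are in {Attendance, ParentEd}.
Condition 2 (every backdoor path blocked by {Attendance, ParentEd}):
  P1: blocked at fork node Attendance ∈ conditioning set.
{Attendance, ParentEd} satisfies the backdoor criterion.

Yes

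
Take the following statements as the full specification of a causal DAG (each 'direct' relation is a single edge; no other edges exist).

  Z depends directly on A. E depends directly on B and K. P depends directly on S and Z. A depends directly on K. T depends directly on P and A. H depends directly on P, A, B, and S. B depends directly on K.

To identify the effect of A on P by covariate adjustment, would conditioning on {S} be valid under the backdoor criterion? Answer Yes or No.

Yes

Backdoor paths from A to P (paths whose first edge points into A):
  P1: A <- K -> B -> H <- S -> P
  P2: A <- K -> B -> H <- P
  P3: A <- K -> E <- B -> H <- S -> P
  P4: A <- K -> E <- B -> H <- P
Condition 1 (no descendant of A in the set): holds — descendants of A are {H, P, T, Z}; none are in {S}.
Condition 2 (every backdoor path blocked by {S}):
  P1: blocked at collider H (neither it nor any descendant is in the conditioning set).
  P2: blocked at collider H (neither it nor any descendant is in the conditioning set).
  P3: blocked at collider E (neither it nor any descendant is in the conditioning set).
  P4: blocked at collider E (neither it nor any descendant is in the conditioning set).
{S} satisfies the backdoor criterion.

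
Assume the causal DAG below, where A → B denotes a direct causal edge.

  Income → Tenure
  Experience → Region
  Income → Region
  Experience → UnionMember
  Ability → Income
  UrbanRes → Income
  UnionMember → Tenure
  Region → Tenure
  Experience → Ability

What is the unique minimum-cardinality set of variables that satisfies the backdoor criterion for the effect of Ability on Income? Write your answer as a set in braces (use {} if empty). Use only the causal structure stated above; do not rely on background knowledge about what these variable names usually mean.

{}

Variables eligible for adjustment (non-descendants of Ability, excluding Ability and Income): {Experience, UnionMember, UrbanRes}.
Backdoor paths from Ability to Income:
  P1: Ability <- Experience -> UnionMember -> Tenure <- Income
  P2: Ability <- Experience -> UnionMember -> Tenure <- Region <- Income
  P3: Ability <- Experience -> Region <- Income
  P4: Ability <- Experience -> Region -> Tenure <- Income
Each backdoor path contains an unconditioned collider, so every path is already blocked with the empty conditioning set:
  P1: blocked at collider Tenure (neither it nor any descendant is in the conditioning set).
  P2: blocked at collider Tenure (neither it nor any descendant is in the conditioning set).
  P3: blocked at collider Region (neither it nor any descendant is in the conditioning set).
  P4: blocked at collider Tenure (neither it nor any descendant is in the conditioning set).
The empty set is therefore the unique smallest valid set.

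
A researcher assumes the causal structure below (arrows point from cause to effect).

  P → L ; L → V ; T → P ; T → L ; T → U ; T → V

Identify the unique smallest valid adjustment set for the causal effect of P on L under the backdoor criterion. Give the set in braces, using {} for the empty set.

{T}

Variables eligible for adjustment (non-descendants of P, excluding P and L): {T, U}.
Backdoor paths from P to L:
  P1: P <- T -> L
  P2: P <- T -> V <- L
The empty set is not sufficient: P1 (P <- T -> L) has no collider blocking it and no conditioned non-collider, so it is open.
Try {T}:
  P1: blocked at fork node T ∈ conditioning set.
  P2: blocked at fork node T ∈ conditioning set.
{T} contains no descendant of P and blocks every backdoor path.
No other singleton works — e.g. {U} leaves P1 open — so {T} is the unique smallest valid adjustment set.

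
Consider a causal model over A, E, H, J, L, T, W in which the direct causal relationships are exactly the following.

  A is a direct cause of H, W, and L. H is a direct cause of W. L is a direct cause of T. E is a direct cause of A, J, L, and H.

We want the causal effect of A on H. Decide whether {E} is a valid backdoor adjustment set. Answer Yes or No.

Backdoor paths from A to H (paths whose first edge points into A):
  P1: A <- E -> H
Condition 1 (no descendant of A in the set): holds — descendants of A are {H, L, T, W}; none are in {E}.
Condition 2 (every backdoor path blocked by {E}):
  P1: blocked at fork node E ∈ conditioning set.
{E} satisfies the backdoor criterion.

Yes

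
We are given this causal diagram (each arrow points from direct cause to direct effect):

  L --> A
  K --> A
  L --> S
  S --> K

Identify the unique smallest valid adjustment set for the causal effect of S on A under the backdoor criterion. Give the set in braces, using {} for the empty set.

Variables eligible for adjustment (non-descendants of S, excluding S and A): {L}.
Backdoor paths from S to A:
  P1: S <- L -> A
The empty set is not sufficient: P1 (S <- L -> A) has no collider blocking it and no conditioned non-collider, so it is open.
Try {L}:
  P1: blocked at fork node L ∈ conditioning set.
{L} contains no descendant of S and blocks every backdoor path.
{L} is the unique smallest valid adjustment set.

{L}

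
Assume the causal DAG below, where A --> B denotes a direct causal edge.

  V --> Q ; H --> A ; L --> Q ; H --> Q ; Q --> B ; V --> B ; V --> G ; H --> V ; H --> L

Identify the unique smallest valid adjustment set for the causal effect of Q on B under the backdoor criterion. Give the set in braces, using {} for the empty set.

{V}

Variables eligible for adjustment (non-descendants of Q, excluding Q and B): {A, G, H, L, V}.
Backdoor paths from Q to B:
  P1: Q <- H -> V -> B
  P2: Q <- V -> B
  P3: Q <- L <- H -> V -> B
The empty set is not sufficient: P1 (Q <- H -> V -> B) has no collider blocking it and no conditioned non-collider, so it is open.
Try {V}:
  P1: blocked at chain node V ∈ conditioning set.
  P2: blocked at fork node V ∈ conditioning set.
  P3: blocked at chain node V ∈ conditioning set.
{V} contains no descendant of Q and blocks every backdoor path.
No other singleton works — e.g. {H} leaves P2 open — so {V} is the unique smallest valid adjustment set.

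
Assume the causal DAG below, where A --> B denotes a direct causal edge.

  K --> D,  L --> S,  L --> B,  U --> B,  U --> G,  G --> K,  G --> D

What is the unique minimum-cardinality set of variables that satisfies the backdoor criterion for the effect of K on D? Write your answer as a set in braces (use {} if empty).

{G}

Variables eligible for adjustment (non-descendants of K, excluding K and D): {B, G, L, S, U}.
Backdoor paths from K to D:
  P1: K <- G -> D
The empty set is not sufficient: P1 (K <- G -> D) has no collider blocking it and no conditioned non-collider, so it is open.
Try {G}:
  P1: blocked at fork node G ∈ conditioning set.
{G} contains no descendant of K and blocks every backdoor path.
No other singleton works — e.g. {U} leaves P1 open — so {G} is the unique smallest valid adjustment set.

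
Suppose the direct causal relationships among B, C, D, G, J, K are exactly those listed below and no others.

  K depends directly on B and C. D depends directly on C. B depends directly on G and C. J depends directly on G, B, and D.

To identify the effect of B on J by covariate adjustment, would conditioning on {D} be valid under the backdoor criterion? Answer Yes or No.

Backdoor paths from B to J (paths whose first edge points into B):
  P1: B <- C -> D -> J
  P2: B <- G -> J
Condition 1 (no descendant of B in the set): holds — descendants of B are {J, K}; none are in {D}.
Condition 2 (every backdoor path blocked by {D}):
  P1: blocked at chain node D ∈ conditioning set.
  P2: open — no interior node is in the conditioning set.
{D} does not satisfy the backdoor criterion.

No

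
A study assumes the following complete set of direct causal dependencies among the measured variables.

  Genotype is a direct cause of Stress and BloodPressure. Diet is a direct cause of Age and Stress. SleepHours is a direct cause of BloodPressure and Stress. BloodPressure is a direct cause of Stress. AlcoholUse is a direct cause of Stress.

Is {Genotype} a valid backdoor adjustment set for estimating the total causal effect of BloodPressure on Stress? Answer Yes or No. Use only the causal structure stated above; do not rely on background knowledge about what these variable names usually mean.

Backdoor paths from BloodPressure to Stress (paths whose first edge points into BloodPressure):
  P1: BloodPressure <- Genotype -> Stress
  P2: BloodPressure <- SleepHours -> Stress
Condition 1 (no descendant of BloodPressure in the set): holds — descendants of BloodPressure are {Stress}; none are in {Genotype}.
Condition 2 (every backdoor path blocked by {Genotype}):
  P1: blocked at fork node Genotype ∈ conditioning set.
  P2: open — no interior node is in the conditioning set.
{Genotype} does not satisfy the backdoor criterion.

No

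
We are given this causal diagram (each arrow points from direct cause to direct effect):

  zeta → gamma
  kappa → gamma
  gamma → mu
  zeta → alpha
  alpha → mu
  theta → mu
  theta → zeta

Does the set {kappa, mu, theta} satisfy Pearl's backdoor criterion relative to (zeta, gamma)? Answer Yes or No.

Backdoor paths from zeta to gamma (paths whose first edge points into zeta):
  P1: zeta <- theta -> mu <- gamma
Condition 1 (no descendant of zeta in the set): FAILS — mu is a descendant of zeta.
Condition 2 (every backdoor path blocked by {kappa, mu, theta}):
  P1: blocked at fork node theta ∈ conditioning set.
{kappa, mu, theta} does not satisfy the backdoor criterion.

No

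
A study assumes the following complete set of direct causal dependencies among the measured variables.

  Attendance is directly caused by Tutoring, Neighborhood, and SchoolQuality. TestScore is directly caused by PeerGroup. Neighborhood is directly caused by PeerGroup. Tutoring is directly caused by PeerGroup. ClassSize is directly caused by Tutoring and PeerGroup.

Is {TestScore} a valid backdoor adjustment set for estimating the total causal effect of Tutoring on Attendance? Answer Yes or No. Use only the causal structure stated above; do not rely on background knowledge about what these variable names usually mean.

Backdoor paths from Tutoring to Attendance (paths whose first edge points into Tutoring):
  P1: Tutoring <- PeerGroup -> Neighborhood -> Attendance
Condition 1 (no descendant of Tutoring in the set): holds — descendants of Tutoring are {Attendance, ClassSize}; none are in {TestScore}.
Condition 2 (every backdoor path blocked by {TestScore}):
  P1: open — no interior node is in the conditioning set.
{TestScore} does not satisfy the backdoor criterion.

No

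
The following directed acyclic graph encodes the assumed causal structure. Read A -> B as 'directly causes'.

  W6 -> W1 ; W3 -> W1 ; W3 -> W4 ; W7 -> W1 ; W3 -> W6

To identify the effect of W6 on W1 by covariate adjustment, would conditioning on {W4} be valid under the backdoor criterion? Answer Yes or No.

Backdoor paths from W6 to W1 (paths whose first edge points into W6):
  P1: W6 <- W3 -> W1
Condition 1 (no descendant of W6 in the set): holds — descendants of W6 are {W1}; none are in {W4}.
Condition 2 (every backdoor path blocked by {W4}):
  P1: open — no interior node is in the conditioning set.
{W4} does not satisfy the backdoor criterion.

No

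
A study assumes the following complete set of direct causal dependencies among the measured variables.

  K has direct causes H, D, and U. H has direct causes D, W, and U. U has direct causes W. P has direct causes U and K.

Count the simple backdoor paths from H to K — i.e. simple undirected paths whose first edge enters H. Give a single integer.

5

A backdoor path from H to K is any simple undirected path whose first edge points into H (i.e. leaves H via a parent).
Parents of H: {D, U, W}.
Enumerating:
  P1: H <- W -> U -> K
  P2: H <- W -> U -> P <- K
  P3: H <- D -> K
  P4: H <- U -> K
  P5: H <- U -> P <- K
That exhausts the simple backdoor paths. Count: 5.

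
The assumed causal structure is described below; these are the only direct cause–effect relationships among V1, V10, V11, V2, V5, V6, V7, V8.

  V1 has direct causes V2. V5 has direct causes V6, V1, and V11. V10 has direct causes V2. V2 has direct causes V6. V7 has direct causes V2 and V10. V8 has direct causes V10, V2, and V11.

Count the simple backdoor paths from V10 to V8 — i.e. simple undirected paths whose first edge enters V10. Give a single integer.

3

A backdoor path from V10 to V8 is any simple undirected path whose first edge points into V10 (i.e. leaves V10 via a parent).
Parents of V10: {V2}.
Enumerating:
  P1: V10 <- V2 <- V6 -> V5 <- V11 -> V8
  P2: V10 <- V2 -> V1 -> V5 <- V11 -> V8
  P3: V10 <- V2 -> V8
That exhausts the simple backdoor paths. Count: 3.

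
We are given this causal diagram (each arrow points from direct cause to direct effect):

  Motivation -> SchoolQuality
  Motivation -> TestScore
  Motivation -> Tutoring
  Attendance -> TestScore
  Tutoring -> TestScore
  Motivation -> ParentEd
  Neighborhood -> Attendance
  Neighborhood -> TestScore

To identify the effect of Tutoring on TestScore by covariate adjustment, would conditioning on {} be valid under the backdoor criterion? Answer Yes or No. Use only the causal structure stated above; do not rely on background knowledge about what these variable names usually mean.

No

Backdoor paths from Tutoring to TestScore (paths whose first edge points into Tutoring):
  P1: Tutoring <- Motivation -> TestScore
Condition 1 (no descendant of Tutoring in the set): holds — descendants of Tutoring are {TestScore}; none are in {}.
Condition 2 (every backdoor path blocked by {}):
  P1: open — no interior node is in the conditioning set.
{} does not satisfy the backdoor criterion.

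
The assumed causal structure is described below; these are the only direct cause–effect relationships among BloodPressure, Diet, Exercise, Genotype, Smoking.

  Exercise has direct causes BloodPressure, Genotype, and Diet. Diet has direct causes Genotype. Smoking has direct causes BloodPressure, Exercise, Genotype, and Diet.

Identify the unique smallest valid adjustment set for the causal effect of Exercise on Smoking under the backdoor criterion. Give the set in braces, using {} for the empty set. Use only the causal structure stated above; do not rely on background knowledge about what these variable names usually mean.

{BloodPressure, Diet, Genotype}

Variables eligible for adjustment (non-descendants of Exercise, excluding Exercise and Smoking): {BloodPressure, Diet, Genotype}.
Backdoor paths from Exercise to Smoking:
  P1: Exercise <- Genotype -> Diet -> Smoking
  P2: Exercise <- Genotype -> Smoking
  P3: Exercise <- BloodPressure -> Smoking
  P4: Exercise <- Diet <- Genotype -> Smoking
  P5: Exercise <- Diet -> Smoking
The empty set is not sufficient: P1 (Exercise <- Genotype -> Diet -> Smoking) has no collider blocking it and no conditioned non-collider, so it is open.
Try {BloodPressure, Diet, Genotype}:
  P1: blocked at fork node Genotype ∈ conditioning set.
  P2: blocked at fork node Genotype ∈ conditioning set.
  P3: blocked at fork node BloodPressure ∈ conditioning set.
  P4: blocked at chain node Diet ∈ conditioning set.
  P5: blocked at fork node Diet ∈ conditioning set.
{BloodPressure, Diet, Genotype} contains no descendant of Exercise and blocks every backdoor path.
Every element of {BloodPressure, Diet, Genotype} is needed (dropping BloodPressure leaves P3 open; dropping Diet leaves P5 open; dropping Genotype leaves P2 open), so no proper subset is valid.
Among all size-3 subsets of the eligible variables, only {BloodPressure, Diet, Genotype} blocks every backdoor path, so it is the unique smallest valid adjustment set.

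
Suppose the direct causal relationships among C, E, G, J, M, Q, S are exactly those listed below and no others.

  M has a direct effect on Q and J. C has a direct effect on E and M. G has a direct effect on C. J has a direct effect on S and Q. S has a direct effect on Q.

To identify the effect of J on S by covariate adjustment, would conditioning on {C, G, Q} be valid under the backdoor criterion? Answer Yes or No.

Backdoor paths from J to S (paths whose first edge points into J):
  P1: J <- M -> Q <- S
Condition 1 (no descendant of J in the set): FAILS — Q is a descendant of J.
Condition 2 (every backdoor path blocked by {C, G, Q}):
  P1: open — collider(s) Q are conditioned on (or have a conditioned descendant) and no non-collider on the path is in the set.
{C, G, Q} does not satisfy the backdoor criterion.

No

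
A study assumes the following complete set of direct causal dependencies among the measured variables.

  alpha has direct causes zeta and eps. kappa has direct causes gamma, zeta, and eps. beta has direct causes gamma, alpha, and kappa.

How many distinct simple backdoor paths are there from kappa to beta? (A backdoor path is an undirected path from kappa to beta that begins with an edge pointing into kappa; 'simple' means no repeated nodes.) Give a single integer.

3

A backdoor path from kappa to beta is any simple undirected path whose first edge points into kappa (i.e. leaves kappa via a parent).
Parents of kappa: {eps, gamma, zeta}.
Enumerating:
  P1: kappa <- gamma -> beta
  P2: kappa <- eps -> alpha -> beta
  P3: kappa <- zeta -> alpha -> beta
That exhausts the simple backdoor paths. Count: 3.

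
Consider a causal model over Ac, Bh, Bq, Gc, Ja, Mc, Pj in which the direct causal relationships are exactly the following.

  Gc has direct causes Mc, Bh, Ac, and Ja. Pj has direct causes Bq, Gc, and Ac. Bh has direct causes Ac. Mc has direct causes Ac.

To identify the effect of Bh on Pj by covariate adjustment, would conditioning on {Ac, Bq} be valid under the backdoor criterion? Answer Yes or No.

Backdoor paths from Bh to Pj (paths whose first edge points into Bh):
  P1: Bh <- Ac -> Mc -> Gc -> Pj
  P2: Bh <- Ac -> Gc -> Pj
  P3: Bh <- Ac -> Pj
Condition 1 (no descendant of Bh in the set): holds — descendants of Bh are {Gc, Pj}; none are in {Ac, Bq}.
Condition 2 (every backdoor path blocked by {Ac, Bq}):
  P1: blocked at fork node Ac ∈ conditioning set.
  P2: blocked at fork node Ac ∈ conditioning set.
  P3: blocked at fork node Ac ∈ conditioning set.
{Ac, Bq} satisfies the backdoor criterion.

Yes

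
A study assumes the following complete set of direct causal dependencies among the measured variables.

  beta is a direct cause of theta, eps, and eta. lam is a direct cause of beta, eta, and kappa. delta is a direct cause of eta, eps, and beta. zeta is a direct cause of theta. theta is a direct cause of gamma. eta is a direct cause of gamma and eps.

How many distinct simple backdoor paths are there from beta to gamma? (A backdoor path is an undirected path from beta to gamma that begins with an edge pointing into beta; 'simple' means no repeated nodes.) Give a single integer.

A backdoor path from beta to gamma is any simple undirected path whose first edge points into beta (i.e. leaves beta via a parent).
Parents of beta: {delta, lam}.
Enumerating:
  P1: beta <- lam -> eta -> gamma
  P2: beta <- delta -> eta -> gamma
  P3: beta <- delta -> eps <- eta -> gamma
That exhausts the simple backdoor paths. Count: 3.

3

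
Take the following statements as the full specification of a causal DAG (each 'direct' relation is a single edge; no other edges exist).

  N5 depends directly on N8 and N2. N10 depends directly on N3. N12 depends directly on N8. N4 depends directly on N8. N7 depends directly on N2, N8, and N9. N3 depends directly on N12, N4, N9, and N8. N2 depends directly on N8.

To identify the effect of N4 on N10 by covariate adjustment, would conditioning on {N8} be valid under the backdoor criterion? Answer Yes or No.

Backdoor paths from N4 to N10 (paths whose first edge points into N4):
  P1: N4 <- N8 -> N12 -> N3 -> N10
  P2: N4 <- N8 -> N2 -> N7 <- N9 -> N3 -> N10
  P3: N4 <- N8 -> N3 -> N10
  P4: N4 <- N8 -> N5 <- N2 -> N7 <- N9 -> N3 -> N10
  P5: N4 <- N8 -> N7 <- N9 -> N3 -> N10
Condition 1 (no descendant of N4 in the set): holds — descendants of N4 are {N10, N3}; none are in {N8}.
Condition 2 (every backdoor path blocked by {N8}):
  P1: blocked at fork node N8 ∈ conditioning set.
  P2: blocked at fork node N8 ∈ conditioning set.
  P3: blocked at fork node N8 ∈ conditioning set.
  P4: blocked at fork node N8 ∈ conditioning set.
  P5: blocked at fork node N8 ∈ conditioning set.
{N8} satisfies the backdoor criterion.

Yes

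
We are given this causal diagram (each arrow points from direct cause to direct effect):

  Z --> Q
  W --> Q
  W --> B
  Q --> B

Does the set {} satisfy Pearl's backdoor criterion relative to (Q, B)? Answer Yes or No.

No

Backdoor paths from Q to B (paths whose first edge points into Q):
  P1: Q <- W -> B
Condition 1 (no descendant of Q in the set): holds — descendants of Q are {B}; none are in {}.
Condition 2 (every backdoor path blocked by {}):
  P1: open — no interior node is in the conditioning set.
{} does not satisfy the backdoor criterion.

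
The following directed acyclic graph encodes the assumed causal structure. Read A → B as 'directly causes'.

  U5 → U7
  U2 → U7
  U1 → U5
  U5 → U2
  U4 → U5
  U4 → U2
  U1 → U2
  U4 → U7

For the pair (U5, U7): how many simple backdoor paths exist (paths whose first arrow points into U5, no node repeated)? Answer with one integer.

4

A backdoor path from U5 to U7 is any simple undirected path whose first edge points into U5 (i.e. leaves U5 via a parent).
Parents of U5: {U1, U4}.
Enumerating:
  P1: U5 <- U4 -> U2 -> U7
  P2: U5 <- U4 -> U7
  P3: U5 <- U1 -> U2 <- U4 -> U7
  P4: U5 <- U1 -> U2 -> U7
That exhausts the simple backdoor paths. Count: 4.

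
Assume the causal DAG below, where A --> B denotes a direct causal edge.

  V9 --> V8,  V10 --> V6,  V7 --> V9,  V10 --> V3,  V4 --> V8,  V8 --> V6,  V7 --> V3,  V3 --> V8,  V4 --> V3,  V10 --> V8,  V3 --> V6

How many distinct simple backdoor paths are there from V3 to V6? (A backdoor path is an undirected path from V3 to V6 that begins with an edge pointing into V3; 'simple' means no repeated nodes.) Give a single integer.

6

A backdoor path from V3 to V6 is any simple undirected path whose first edge points into V3 (i.e. leaves V3 via a parent).
Parents of V3: {V10, V4, V7}.
Enumerating:
  P1: V3 <- V7 -> V9 -> V8 <- V10 -> V6
  P2: V3 <- V7 -> V9 -> V8 -> V6
  P3: V3 <- V10 -> V8 -> V6
  P4: V3 <- V10 -> V6
  P5: V3 <- V4 -> V8 <- V10 -> V6
  P6: V3 <- V4 -> V8 -> V6
That exhausts the simple backdoor paths. Count: 6.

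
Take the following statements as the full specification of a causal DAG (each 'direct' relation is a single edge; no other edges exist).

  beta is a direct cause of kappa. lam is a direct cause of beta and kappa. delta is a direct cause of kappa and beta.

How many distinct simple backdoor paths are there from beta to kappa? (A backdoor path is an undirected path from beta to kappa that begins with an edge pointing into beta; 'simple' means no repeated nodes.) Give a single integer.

A backdoor path from beta to kappa is any simple undirected path whose first edge points into beta (i.e. leaves beta via a parent).
Parents of beta: {delta, lam}.
Enumerating:
  P1: beta <- lam -> kappa
  P2: beta <- delta -> kappa
That exhausts the simple backdoor paths. Count: 2.

2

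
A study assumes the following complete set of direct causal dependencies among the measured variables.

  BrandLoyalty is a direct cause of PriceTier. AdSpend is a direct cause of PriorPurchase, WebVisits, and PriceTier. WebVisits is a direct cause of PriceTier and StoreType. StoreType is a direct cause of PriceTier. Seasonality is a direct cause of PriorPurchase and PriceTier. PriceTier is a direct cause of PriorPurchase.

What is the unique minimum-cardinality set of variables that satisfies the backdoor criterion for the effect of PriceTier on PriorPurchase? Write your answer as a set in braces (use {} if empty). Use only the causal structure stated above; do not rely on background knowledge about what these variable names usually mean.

Variables eligible for adjustment (non-descendants of PriceTier, excluding PriceTier and PriorPurchase): {AdSpend, BrandLoyalty, Seasonality, StoreType, WebVisits}.
Backdoor paths from PriceTier to PriorPurchase:
  P1: PriceTier <- AdSpend -> PriorPurchase
  P2: PriceTier <- Seasonality -> PriorPurchase
  P3: PriceTier <- WebVisits <- AdSpend -> PriorPurchase
  P4: PriceTier <- StoreType <- WebVisits <- AdSpend -> PriorPurchase
The empty set is not sufficient: P1 (PriceTier <- AdSpend -> PriorPurchase) has no collider blocking it and no conditioned non-collider, so it is open.
Try {AdSpend, Seasonality}:
  P1: blocked at fork node AdSpend ∈ conditioning set.
  P2: blocked at fork node Seasonality ∈ conditioning set.
  P3: blocked at fork node AdSpend ∈ conditioning set.
  P4: blocked at fork node AdSpend ∈ conditioning set.
{AdSpend, Seasonality} contains no descendant of PriceTier and blocks every backdoor path.
Every element of {AdSpend, Seasonality} is needed (dropping AdSpend leaves P1 open; dropping Seasonality leaves P2 open), so no proper subset is valid.
Among all size-2 subsets of the eligible variables, only {AdSpend, Seasonality} blocks every backdoor path, so it is the unique smallest valid adjustment set.

{AdSpend, Seasonality}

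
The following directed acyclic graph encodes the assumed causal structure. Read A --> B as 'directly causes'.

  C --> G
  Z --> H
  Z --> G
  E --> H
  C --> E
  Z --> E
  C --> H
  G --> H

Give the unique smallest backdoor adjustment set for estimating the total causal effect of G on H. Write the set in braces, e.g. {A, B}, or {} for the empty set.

Variables eligible for adjustment (non-descendants of G, excluding G and H): {C, E, Z}.
Backdoor paths from G to H:
  P1: G <- C -> E <- Z -> H
  P2: G <- C -> E -> H
  P3: G <- C -> H
  P4: G <- Z -> E <- C -> H
  P5: G <- Z -> E -> H
  P6: G <- Z -> H
The empty set is not sufficient: P2 (G <- C -> E -> H) has no collider blocking it and no conditioned non-collider, so it is open.
Try {C, Z}:
  P1: blocked at fork node C ∈ conditioning set.
  P2: blocked at fork node C ∈ conditioning set.
  P3: blocked at fork node C ∈ conditioning set.
  P4: blocked at fork node Z ∈ conditioning set.
  P5: blocked at fork node Z ∈ conditioning set.
  P6: blocked at fork node Z ∈ conditioning set.
{C, Z} contains no descendant of G and blocks every backdoor path.
Every element of {C, Z} is needed (dropping C leaves P2 open; dropping Z leaves P5 open), so no proper subset is valid.
Among all size-2 subsets of the eligible variables, only {C, Z} blocks every backdoor path, so it is the unique smallest valid adjustment set.

{C, Z}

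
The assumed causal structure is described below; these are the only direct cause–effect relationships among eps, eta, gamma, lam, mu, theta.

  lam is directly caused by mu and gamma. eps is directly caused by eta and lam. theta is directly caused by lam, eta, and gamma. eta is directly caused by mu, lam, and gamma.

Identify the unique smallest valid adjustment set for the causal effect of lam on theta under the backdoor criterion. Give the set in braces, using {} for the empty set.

Variables eligible for adjustment (non-descendants of lam, excluding lam and theta): {gamma, mu}.
Backdoor paths from lam to theta:
  P1: lam <- gamma -> eta -> theta
  P2: lam <- gamma -> theta
  P3: lam <- mu -> eta <- gamma -> theta
  P4: lam <- mu -> eta -> theta
The empty set is not sufficient: P1 (lam <- gamma -> eta -> theta) has no collider blocking it and no conditioned non-collider, so it is open.
Try {gamma, mu}:
  P1: blocked at fork node gamma ∈ conditioning set.
  P2: blocked at fork node gamma ∈ conditioning set.
  P3: blocked at fork node mu ∈ conditioning set.
  P4: blocked at fork node mu ∈ conditioning set.
{gamma, mu} contains no descendant of lam and blocks every backdoor path.
Every element of {gamma, mu} is needed (dropping gamma leaves P1 open; dropping mu leaves P4 open), so no proper subset is valid.
Among all size-2 subsets of the eligible variables, only {gamma, mu} blocks every backdoor path, so it is the unique smallest valid adjustment set.

{gamma, mu}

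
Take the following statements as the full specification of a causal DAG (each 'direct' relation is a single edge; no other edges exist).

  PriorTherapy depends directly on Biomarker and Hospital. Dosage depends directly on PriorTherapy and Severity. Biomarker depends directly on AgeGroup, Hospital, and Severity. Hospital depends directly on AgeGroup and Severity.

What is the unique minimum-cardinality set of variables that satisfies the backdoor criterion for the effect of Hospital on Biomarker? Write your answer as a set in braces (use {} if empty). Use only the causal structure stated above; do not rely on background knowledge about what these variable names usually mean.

{AgeGroup, Severity}

Variables eligible for adjustment (non-descendants of Hospital, excluding Hospital and Biomarker): {AgeGroup, Severity}.
Backdoor paths from Hospital to Biomarker:
  P1: Hospital <- Severity -> Biomarker
  P2: Hospital <- Severity -> Dosage <- PriorTherapy <- Biomarker
  P3: Hospital <- AgeGroup -> Biomarker
The empty set is not sufficient: P1 (Hospital <- Severity -> Biomarker) has no collider blocking it and no conditioned non-collider, so it is open.
Try {AgeGroup, Severity}:
  P1: blocked at fork node Severity ∈ conditioning set.
  P2: blocked at fork node Severity ∈ conditioning set.
  P3: blocked at fork node AgeGroup ∈ conditioning set.
{AgeGroup, Severity} contains no descendant of Hospital and blocks every backdoor path.
Every element of {AgeGroup, Severity} is needed (dropping AgeGroup leaves P3 open; dropping Severity leaves P1 open), so no proper subset is valid.
Among all size-2 subsets of the eligible variables, only {AgeGroup, Severity} blocks every backdoor path, so it is the unique smallest valid adjustment set.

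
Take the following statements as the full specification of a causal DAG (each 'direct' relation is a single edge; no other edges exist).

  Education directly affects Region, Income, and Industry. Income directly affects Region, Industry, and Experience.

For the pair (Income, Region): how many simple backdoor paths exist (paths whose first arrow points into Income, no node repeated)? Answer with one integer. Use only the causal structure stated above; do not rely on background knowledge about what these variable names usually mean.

1

A backdoor path from Income to Region is any simple undirected path whose first edge points into Income (i.e. leaves Income via a parent).
Parents of Income: {Education}.
Enumerating:
  P1: Income <- Education -> Region
That exhausts the simple backdoor paths. Count: 1.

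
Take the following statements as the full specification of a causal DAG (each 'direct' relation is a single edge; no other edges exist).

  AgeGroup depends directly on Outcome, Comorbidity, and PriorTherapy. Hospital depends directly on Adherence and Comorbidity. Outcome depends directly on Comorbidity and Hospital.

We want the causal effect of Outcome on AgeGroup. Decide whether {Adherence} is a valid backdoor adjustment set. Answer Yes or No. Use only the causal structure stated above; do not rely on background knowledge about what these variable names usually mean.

Backdoor paths from Outcome to AgeGroup (paths whose first edge points into Outcome):
  P1: Outcome <- Comorbidity -> AgeGroup
  P2: Outcome <- Hospital <- Comorbidity -> AgeGroup
Condition 1 (no descendant of Outcome in the set): holds — descendants of Outcome are {AgeGroup}; none are in {Adherence}.
Condition 2 (every backdoor path blocked by {Adherence}):
  P1: open — no interior node is in the conditioning set.
  P2: open — no interior node is in the conditioning set.
{Adherence} does not satisfy the backdoor criterion.

No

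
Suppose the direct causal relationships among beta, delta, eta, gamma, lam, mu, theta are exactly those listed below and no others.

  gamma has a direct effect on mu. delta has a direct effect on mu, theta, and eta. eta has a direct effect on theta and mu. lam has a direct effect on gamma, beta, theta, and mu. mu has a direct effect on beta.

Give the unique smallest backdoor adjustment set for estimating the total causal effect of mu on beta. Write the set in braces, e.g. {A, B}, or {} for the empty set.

Variables eligible for adjustment (non-descendants of mu, excluding mu and beta): {delta, eta, gamma, lam, theta}.
Backdoor paths from mu to beta:
  P1: mu <- lam -> beta
  P2: mu <- delta -> eta -> theta <- lam -> beta
  P3: mu <- delta -> theta <- lam -> beta
  P4: mu <- eta <- delta -> theta <- lam -> beta
  P5: mu <- eta -> theta <- lam -> beta
  P6: mu <- gamma <- lam -> beta
The empty set is not sufficient: P1 (mu <- lam -> beta) has no collider blocking it and no conditioned non-collider, so it is open.
Try {lam}:
  P1: blocked at fork node lam ∈ conditioning set.
  P2: blocked at collider theta (neither it nor any descendant is in the conditioning set).
  P3: blocked at collider theta (neither it nor any descendant is in the conditioning set).
  P4: blocked at collider theta (neither it nor any descendant is in the conditioning set).
  P5: blocked at collider theta (neither it nor any descendant is in the conditioning set).
  P6: blocked at fork node lam ∈ conditioning set.
{lam} contains no descendant of mu and blocks every backdoor path.
No other singleton works — e.g. {delta} leaves P1 open — so {lam} is the unique smallest valid adjustment set.

{lam}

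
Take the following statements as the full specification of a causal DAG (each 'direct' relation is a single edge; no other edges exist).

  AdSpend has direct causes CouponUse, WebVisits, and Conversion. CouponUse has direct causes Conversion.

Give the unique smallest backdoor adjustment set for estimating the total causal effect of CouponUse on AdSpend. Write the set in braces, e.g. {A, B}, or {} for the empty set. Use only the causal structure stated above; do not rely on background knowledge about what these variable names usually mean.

Variables eligible for adjustment (non-descendants of CouponUse, excluding CouponUse and AdSpend): {Conversion, WebVisits}.
Backdoor paths from CouponUse to AdSpend:
  P1: CouponUse <- Conversion -> AdSpend
The empty set is not sufficient: P1 (CouponUse <- Conversion -> AdSpend) has no collider blocking it and no conditioned non-collider, so it is open.
Try {Conversion}:
  P1: blocked at fork node Conversion ∈ conditioning set.
{Conversion} contains no descendant of CouponUse and blocks every backdoor path.
No other singleton works — e.g. {WebVisits} leaves P1 open — so {Conversion} is the unique smallest valid adjustment set.

{Conversion}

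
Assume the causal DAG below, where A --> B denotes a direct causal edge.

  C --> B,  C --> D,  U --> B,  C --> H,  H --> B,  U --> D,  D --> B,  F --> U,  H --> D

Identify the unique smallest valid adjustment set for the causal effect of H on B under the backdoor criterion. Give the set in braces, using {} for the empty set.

{C}

Variables eligible for adjustment (non-descendants of H, excluding H and B): {C, F, U}.
Backdoor paths from H to B:
  P1: H <- C -> D <- U -> B
  P2: H <- C -> D -> B
  P3: H <- C -> B
The empty set is not sufficient: P2 (H <- C -> D -> B) has no collider blocking it and no conditioned non-collider, so it is open.
Try {C}:
  P1: blocked at fork node C ∈ conditioning set.
  P2: blocked at fork node C ∈ conditioning set.
  P3: blocked at fork node C ∈ conditioning set.
{C} contains no descendant of H and blocks every backdoor path.
No other singleton works — e.g. {F} leaves P2 open — so {C} is the unique smallest valid adjustment set.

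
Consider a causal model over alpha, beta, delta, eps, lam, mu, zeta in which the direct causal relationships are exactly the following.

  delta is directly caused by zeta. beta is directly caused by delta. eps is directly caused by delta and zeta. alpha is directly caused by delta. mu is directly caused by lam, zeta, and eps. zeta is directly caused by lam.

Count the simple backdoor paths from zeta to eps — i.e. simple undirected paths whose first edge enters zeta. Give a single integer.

A backdoor path from zeta to eps is any simple undirected path whose first edge points into zeta (i.e. leaves zeta via a parent).
Parents of zeta: {lam}.
Enumerating:
  P1: zeta <- lam -> mu <- eps
That exhausts the simple backdoor paths. Count: 1.

1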